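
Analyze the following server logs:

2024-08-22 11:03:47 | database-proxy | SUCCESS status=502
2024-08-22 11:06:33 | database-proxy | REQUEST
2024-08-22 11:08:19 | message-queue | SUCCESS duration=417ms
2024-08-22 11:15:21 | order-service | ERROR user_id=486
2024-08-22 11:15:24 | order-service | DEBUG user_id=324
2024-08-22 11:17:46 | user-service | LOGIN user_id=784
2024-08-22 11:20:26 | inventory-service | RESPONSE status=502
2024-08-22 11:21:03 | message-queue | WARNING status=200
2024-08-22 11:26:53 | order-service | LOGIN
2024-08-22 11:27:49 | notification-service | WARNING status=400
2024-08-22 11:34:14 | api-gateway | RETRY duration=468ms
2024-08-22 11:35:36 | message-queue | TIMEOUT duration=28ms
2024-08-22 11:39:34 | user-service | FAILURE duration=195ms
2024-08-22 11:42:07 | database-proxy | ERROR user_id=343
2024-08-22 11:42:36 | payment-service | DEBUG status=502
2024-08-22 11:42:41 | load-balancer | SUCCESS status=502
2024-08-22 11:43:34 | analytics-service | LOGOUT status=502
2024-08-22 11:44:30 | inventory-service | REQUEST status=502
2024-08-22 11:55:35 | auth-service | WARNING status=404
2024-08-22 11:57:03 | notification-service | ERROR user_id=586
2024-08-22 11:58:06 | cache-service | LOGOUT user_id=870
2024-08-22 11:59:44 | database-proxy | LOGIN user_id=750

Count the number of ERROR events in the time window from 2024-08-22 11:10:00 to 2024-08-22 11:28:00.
1

To count events in the time window:

1. Window boundaries: 2024-08-22 11:10:00 to 2024-08-22 11:28:00
2. Filter for ERROR events within this window
3. Count matching events: 1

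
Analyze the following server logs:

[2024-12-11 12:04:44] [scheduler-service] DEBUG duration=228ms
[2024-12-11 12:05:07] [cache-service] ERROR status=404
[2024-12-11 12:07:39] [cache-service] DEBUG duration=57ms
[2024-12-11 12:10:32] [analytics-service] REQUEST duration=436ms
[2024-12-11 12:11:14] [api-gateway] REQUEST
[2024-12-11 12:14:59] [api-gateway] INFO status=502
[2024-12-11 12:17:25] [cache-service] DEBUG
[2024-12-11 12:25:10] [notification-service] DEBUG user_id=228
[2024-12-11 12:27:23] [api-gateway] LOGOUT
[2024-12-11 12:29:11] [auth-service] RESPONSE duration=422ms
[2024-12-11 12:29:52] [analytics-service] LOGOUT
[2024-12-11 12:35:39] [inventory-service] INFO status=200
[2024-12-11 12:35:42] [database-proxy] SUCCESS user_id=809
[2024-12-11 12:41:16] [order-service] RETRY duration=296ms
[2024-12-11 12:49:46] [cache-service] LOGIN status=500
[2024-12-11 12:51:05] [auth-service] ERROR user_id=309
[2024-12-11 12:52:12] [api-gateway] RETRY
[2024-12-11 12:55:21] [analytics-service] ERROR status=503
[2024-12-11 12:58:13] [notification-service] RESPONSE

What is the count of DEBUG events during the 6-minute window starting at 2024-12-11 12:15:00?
1

To count events in the time window:

1. Window boundaries: 2024-12-11 12:15:00 to 2024-12-11 12:21:00
2. Filter for DEBUG events within this window
3. Count matching events: 1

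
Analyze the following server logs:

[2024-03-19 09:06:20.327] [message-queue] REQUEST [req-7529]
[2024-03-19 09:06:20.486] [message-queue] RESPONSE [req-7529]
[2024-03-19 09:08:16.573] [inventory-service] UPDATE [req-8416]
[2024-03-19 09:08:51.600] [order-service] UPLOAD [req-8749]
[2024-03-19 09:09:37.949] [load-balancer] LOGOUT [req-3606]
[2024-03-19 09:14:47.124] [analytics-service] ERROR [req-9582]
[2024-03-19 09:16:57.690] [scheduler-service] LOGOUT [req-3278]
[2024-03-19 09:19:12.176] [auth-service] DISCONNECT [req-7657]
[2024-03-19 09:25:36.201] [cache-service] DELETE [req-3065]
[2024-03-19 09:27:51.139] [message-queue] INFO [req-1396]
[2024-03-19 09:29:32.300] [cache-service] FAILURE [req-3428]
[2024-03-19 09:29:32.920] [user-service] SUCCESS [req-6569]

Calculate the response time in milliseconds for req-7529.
159

To calculate latency:

1. Find REQUEST with id req-7529: 2024-03-19 09:06:20.327
2. Find RESPONSE with id req-7529: 2024-03-19 09:06:20.486
3. Latency: 2024-03-19 09:06:20.486 - 2024-03-19 09:06:20.327 = 159ms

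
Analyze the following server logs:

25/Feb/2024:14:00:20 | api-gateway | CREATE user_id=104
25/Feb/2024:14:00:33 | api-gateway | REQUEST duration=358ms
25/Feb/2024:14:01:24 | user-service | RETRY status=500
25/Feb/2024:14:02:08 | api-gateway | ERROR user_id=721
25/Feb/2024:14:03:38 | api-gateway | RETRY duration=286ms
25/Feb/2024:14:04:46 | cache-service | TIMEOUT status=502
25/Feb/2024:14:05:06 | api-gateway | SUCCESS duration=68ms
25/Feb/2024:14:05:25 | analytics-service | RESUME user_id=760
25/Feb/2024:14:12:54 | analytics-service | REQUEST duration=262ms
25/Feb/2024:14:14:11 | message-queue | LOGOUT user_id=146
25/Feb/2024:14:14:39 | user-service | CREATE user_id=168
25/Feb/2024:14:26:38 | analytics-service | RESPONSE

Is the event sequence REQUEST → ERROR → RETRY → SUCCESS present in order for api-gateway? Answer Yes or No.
Yes

To verify sequence order:

1. Find all events in sequence REQUEST → ERROR → RETRY → SUCCESS for api-gateway
2. Extract their timestamps
3. Check if timestamps are in ascending order
4. Result: Yes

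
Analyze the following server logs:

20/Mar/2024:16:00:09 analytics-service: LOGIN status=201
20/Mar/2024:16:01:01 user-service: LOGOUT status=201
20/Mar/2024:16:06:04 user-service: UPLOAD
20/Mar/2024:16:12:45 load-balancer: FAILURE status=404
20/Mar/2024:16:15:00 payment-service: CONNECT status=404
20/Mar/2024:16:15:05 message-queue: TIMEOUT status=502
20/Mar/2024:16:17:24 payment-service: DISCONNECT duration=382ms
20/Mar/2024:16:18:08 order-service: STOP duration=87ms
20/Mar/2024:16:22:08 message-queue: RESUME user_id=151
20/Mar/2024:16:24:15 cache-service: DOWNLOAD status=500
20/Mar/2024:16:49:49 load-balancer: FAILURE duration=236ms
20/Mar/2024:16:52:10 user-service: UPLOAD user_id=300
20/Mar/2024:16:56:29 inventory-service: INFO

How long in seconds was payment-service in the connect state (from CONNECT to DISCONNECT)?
144

To calculate state duration:

1. Find CONNECT event for payment-service: 20/Mar/2024:16:15:00
2. Find DISCONNECT event for payment-service: 20/Mar/2024:16:17:24
3. Calculate duration: 20/Mar/2024:16:17:24 - 20/Mar/2024:16:15:00 = 144 seconds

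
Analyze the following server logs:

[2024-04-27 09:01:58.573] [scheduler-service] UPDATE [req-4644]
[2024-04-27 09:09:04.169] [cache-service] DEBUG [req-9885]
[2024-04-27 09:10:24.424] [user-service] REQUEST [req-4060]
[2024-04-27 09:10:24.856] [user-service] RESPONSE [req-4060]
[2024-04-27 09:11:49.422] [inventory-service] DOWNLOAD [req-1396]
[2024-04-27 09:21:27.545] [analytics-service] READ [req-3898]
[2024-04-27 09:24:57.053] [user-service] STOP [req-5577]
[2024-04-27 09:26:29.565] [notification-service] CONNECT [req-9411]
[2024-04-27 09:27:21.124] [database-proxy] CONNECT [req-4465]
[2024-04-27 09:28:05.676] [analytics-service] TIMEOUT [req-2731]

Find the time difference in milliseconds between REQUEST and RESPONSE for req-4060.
432

To calculate latency:

1. Find REQUEST with id req-4060: 2024-04-27 09:10:24.424
2. Find RESPONSE with id req-4060: 2024-04-27 09:10:24.856
3. Latency: 2024-04-27 09:10:24.856 - 2024-04-27 09:10:24.424 = 432ms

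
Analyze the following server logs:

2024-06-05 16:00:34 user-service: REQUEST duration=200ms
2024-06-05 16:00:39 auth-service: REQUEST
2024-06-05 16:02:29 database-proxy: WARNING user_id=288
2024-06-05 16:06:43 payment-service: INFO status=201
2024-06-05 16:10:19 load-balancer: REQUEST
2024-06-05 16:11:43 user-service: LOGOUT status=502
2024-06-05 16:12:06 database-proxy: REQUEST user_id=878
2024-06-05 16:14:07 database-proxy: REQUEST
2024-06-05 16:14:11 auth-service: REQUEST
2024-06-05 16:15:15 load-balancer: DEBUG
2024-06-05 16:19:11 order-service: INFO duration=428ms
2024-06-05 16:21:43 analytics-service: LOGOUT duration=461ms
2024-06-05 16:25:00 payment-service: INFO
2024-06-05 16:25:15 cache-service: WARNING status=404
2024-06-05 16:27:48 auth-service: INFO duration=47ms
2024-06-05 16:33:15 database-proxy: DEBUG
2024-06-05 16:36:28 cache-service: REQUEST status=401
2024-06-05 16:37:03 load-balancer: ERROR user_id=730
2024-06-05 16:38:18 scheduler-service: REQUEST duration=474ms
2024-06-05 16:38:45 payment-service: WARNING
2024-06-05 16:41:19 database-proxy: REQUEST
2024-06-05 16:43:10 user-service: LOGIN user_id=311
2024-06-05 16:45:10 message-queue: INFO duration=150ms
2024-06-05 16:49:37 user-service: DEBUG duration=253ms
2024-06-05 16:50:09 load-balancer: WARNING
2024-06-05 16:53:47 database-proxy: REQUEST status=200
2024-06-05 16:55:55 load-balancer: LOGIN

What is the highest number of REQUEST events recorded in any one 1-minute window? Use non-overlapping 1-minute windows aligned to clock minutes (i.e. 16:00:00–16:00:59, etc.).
2

To find the burst window:

1. Divide the log period into non-overlapping 1-minute windows starting at 16:00
2. Count REQUEST events in each window
3. Find the window with maximum count
4. Maximum events in a window: 2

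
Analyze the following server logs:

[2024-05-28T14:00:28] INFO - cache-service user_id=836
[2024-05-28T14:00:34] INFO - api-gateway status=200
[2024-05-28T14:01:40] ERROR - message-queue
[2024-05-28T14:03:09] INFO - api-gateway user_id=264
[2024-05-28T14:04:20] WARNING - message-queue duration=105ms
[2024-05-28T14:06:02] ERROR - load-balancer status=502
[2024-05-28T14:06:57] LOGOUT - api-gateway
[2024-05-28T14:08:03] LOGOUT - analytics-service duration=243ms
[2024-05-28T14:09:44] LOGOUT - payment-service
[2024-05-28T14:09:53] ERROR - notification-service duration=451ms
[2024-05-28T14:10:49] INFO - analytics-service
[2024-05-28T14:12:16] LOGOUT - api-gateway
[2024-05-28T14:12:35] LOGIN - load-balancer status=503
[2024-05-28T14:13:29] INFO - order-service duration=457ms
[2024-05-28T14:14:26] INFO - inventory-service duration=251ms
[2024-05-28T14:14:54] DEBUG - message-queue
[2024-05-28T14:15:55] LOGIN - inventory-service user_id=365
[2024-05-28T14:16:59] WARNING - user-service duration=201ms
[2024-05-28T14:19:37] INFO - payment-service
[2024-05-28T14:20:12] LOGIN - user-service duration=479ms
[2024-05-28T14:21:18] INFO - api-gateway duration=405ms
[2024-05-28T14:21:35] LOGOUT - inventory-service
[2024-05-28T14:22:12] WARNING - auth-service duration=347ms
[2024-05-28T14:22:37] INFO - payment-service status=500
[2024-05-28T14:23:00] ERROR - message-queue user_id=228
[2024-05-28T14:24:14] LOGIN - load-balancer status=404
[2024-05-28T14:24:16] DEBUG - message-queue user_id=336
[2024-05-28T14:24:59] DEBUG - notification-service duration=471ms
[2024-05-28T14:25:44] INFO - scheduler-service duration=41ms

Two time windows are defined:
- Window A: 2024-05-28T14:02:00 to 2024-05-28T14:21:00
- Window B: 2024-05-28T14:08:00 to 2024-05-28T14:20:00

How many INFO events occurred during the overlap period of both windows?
4

To find overlap events:

1. Window A: 2024-05-28T14:02:00 to 2024-05-28T14:21:00
2. Window B: 2024-05-28T14:08:00 to 2024-05-28T14:20:00
3. Overlap period: 2024-05-28T14:08:00 to 2024-05-28T14:20:00
4. Count INFO events in overlap: 4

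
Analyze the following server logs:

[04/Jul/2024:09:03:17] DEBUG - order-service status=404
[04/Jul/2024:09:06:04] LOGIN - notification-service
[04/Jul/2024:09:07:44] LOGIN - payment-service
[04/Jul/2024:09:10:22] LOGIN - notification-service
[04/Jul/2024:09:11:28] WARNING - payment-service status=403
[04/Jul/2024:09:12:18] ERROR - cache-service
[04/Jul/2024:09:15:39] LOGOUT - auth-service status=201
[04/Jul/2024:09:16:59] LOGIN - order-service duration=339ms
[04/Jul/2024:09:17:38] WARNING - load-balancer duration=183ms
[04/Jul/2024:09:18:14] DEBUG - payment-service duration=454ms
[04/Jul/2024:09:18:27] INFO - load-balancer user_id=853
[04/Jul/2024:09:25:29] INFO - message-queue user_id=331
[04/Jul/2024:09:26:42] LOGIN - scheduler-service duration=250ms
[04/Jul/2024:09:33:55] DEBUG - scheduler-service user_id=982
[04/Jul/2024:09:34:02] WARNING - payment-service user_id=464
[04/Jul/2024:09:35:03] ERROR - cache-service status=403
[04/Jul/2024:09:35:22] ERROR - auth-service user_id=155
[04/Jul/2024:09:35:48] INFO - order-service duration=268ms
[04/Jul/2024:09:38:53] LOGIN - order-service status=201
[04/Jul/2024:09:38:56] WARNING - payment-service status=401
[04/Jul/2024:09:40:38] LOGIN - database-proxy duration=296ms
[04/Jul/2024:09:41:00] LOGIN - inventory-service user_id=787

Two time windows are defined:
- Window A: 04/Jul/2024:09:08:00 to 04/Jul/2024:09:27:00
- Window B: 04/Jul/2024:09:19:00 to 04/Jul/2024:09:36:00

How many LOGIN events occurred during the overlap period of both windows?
1

To find overlap events:

1. Window A: 04/Jul/2024:09:08:00 to 04/Jul/2024:09:27:00
2. Window B: 04/Jul/2024:09:19:00 to 04/Jul/2024:09:36:00
3. Overlap period: 04/Jul/2024:09:19:00 to 04/Jul/2024:09:27:00
4. Count LOGIN events in overlap: 1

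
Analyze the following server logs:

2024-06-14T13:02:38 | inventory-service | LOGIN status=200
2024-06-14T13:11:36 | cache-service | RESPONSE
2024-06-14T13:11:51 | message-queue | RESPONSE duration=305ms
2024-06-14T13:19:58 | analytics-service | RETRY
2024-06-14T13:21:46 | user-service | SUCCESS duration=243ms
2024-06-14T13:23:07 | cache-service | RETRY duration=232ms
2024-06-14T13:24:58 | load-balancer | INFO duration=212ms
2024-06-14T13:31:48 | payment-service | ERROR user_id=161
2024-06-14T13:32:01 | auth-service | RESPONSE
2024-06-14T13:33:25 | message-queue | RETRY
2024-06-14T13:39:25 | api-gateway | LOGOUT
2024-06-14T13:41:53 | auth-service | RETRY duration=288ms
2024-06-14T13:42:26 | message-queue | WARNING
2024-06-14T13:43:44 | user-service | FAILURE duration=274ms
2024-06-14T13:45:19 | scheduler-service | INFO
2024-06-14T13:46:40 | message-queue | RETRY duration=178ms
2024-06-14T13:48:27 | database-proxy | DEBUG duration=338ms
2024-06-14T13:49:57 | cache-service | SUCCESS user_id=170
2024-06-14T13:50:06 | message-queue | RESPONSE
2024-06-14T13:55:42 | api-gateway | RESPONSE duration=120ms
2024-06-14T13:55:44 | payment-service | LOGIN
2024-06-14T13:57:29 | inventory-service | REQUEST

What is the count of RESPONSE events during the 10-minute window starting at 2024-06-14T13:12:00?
0

To count events in the time window:

1. Window boundaries: 2024-06-14T13:12:00 to 2024-06-14T13:22:00
2. Filter for RESPONSE events within this window
3. Count matching events: 0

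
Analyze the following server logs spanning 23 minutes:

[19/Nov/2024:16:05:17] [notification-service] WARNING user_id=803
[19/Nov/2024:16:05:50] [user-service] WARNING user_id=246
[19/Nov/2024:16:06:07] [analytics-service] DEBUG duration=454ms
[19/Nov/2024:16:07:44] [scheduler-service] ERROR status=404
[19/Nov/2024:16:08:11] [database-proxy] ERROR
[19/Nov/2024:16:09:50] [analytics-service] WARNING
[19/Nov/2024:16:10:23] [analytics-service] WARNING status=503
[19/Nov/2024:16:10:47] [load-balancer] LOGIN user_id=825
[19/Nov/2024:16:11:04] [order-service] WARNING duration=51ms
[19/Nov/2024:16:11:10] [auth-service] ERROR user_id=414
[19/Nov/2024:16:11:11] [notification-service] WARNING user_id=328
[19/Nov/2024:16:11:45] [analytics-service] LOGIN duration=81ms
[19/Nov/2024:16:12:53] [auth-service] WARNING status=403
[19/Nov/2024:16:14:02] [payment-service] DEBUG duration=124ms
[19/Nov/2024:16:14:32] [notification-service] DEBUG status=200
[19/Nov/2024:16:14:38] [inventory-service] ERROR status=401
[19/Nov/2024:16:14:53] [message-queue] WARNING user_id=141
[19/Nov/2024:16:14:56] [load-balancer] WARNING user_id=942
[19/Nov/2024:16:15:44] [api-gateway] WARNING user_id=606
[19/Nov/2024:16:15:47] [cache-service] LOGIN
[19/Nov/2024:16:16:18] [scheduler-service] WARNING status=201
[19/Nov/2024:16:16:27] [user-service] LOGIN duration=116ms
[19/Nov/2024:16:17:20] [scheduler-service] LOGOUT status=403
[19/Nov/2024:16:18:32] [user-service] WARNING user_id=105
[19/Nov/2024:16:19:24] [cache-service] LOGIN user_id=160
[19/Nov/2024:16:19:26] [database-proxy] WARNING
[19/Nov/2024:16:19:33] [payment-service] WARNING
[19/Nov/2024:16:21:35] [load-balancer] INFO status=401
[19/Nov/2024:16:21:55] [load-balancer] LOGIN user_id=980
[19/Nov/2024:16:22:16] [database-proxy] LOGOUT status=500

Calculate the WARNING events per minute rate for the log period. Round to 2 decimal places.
0.61

To calculate the rate:

1. Count total WARNING events: 14
2. Total time period: 23 minutes
3. Rate = 14 / 23 = 0.61 events per minute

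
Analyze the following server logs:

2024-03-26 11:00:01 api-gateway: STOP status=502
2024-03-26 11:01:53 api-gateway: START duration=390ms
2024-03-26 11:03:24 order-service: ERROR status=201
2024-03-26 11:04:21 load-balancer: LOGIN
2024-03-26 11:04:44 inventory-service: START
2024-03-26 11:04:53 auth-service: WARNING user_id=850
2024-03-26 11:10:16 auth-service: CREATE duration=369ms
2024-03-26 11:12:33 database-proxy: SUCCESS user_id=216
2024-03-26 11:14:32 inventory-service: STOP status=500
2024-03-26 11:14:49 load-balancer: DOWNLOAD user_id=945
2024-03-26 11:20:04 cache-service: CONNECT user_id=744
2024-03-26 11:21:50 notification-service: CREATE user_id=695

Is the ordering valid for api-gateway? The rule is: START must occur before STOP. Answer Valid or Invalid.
Invalid

To validate ordering:

1. Required order: START → STOP
2. Rule: START must occur before STOP
3. Check actual order of events for api-gateway
4. Result: Invalid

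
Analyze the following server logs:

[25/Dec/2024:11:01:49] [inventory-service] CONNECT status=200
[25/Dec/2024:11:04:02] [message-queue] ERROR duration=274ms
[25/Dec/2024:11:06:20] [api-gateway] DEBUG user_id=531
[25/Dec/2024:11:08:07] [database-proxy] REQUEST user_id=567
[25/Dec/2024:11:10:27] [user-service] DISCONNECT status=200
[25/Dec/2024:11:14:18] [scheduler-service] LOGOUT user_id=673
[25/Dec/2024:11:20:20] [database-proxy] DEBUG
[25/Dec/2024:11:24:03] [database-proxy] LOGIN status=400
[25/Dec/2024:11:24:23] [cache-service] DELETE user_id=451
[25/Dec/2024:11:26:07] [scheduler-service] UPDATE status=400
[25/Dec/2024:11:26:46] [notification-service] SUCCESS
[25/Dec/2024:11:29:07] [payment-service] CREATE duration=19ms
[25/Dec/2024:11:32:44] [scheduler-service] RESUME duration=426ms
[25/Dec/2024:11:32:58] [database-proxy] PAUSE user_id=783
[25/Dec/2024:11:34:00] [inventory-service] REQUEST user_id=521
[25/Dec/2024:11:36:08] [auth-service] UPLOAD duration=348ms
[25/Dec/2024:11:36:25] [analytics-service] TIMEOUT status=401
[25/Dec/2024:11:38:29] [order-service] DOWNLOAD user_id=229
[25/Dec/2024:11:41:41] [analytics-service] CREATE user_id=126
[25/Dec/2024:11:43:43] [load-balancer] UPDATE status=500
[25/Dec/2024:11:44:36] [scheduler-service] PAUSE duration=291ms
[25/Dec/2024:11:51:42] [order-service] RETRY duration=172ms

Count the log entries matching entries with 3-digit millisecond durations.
5

To find matching entries:

1. Pattern to match: entries with 3-digit millisecond durations
2. Scan each log entry for the pattern
3. Count matches: 5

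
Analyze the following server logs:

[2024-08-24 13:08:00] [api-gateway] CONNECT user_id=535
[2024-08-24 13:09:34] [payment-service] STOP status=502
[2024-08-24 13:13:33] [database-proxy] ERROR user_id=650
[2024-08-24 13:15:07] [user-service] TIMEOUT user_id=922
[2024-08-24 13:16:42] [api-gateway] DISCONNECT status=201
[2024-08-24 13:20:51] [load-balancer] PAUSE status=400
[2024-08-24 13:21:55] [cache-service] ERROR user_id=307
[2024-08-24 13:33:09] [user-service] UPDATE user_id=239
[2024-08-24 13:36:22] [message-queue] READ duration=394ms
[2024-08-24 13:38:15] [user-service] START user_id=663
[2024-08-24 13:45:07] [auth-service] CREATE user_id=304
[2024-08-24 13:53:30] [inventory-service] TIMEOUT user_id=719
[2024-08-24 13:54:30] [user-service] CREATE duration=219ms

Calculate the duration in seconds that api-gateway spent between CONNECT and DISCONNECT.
522

To calculate state duration:

1. Find CONNECT event for api-gateway: 2024-08-24 13:08:00
2. Find DISCONNECT event for api-gateway: 2024-08-24 13:16:42
3. Calculate duration: 2024-08-24 13:16:42 - 2024-08-24 13:08:00 = 522 seconds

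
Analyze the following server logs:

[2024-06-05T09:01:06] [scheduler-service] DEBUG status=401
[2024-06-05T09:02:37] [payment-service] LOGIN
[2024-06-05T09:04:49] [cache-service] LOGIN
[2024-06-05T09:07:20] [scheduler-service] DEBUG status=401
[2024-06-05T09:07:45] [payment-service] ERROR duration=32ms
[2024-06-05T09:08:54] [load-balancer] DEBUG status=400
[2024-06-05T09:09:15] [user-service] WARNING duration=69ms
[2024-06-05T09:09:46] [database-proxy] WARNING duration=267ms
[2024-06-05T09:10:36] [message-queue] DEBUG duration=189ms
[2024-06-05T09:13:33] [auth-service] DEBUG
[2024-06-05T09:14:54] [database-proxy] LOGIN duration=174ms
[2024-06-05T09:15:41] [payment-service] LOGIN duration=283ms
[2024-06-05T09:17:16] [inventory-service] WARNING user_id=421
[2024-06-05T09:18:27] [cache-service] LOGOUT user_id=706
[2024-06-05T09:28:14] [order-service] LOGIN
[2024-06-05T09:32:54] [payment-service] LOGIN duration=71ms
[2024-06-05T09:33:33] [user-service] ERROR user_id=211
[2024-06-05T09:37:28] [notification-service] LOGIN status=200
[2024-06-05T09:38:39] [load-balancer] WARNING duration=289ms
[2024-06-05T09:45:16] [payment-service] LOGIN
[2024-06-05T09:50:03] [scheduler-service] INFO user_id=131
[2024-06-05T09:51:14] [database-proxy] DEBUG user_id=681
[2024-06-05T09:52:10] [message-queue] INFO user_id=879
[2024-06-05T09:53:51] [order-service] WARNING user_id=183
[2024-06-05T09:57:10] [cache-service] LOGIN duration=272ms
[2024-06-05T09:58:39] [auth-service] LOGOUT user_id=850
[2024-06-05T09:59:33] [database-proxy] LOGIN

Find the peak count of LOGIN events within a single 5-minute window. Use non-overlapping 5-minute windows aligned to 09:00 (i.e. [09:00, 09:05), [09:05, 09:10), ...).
2

To find the burst window:

1. Divide the log period into non-overlapping 5-minute windows starting at 09:00
2. Count LOGIN events in each window
3. Find the window with maximum count
4. Maximum events in a window: 2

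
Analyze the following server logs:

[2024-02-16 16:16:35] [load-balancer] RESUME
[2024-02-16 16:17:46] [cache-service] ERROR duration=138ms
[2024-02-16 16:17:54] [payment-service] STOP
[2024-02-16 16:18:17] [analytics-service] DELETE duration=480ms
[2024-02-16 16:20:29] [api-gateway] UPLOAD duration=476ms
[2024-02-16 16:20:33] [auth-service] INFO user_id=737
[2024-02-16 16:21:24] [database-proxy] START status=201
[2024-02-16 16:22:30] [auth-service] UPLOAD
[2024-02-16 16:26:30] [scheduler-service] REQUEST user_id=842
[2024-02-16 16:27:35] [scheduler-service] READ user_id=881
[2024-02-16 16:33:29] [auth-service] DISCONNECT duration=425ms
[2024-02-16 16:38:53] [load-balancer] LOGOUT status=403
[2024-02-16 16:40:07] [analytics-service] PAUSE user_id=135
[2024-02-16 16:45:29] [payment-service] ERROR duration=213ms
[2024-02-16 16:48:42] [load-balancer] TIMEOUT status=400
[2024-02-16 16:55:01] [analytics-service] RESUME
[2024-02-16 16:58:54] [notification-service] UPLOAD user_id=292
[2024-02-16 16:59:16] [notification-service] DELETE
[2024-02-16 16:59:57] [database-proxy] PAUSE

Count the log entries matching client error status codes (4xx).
2

To find matching entries:

1. Pattern to match: client error status codes (4xx)
2. Scan each log entry for the pattern
3. Count matches: 2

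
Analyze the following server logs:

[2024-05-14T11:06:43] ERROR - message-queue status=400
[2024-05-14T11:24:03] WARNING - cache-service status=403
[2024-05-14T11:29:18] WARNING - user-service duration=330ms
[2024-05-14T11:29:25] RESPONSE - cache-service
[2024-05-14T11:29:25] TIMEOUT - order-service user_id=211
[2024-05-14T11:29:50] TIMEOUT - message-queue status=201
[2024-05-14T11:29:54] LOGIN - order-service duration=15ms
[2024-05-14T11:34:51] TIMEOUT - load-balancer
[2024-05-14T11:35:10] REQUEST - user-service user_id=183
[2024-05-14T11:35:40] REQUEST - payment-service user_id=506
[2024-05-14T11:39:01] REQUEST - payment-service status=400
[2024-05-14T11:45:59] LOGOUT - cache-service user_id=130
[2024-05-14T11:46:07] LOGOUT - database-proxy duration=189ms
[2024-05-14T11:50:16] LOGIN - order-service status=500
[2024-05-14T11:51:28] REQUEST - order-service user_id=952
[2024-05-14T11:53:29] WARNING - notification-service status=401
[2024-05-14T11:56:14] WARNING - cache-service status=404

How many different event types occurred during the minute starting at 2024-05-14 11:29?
4

To count unique event types:

1. Filter events in the minute starting at 2024-05-14 11:29
2. Extract event types from matching entries
3. Count unique types: 4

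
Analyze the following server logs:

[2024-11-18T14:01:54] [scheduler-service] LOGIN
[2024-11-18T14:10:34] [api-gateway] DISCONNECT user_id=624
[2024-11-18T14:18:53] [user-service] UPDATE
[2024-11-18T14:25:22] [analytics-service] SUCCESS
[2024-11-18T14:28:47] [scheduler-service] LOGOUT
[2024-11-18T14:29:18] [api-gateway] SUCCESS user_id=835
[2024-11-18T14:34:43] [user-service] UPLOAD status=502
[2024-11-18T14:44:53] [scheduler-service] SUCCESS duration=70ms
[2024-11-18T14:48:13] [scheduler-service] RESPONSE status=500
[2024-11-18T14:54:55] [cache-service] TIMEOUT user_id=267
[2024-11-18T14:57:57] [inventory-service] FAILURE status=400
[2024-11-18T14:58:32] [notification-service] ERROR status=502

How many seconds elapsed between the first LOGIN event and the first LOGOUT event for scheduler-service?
1613

To find the time between events:

1. Locate the first LOGIN event for scheduler-service: 2024-11-18T14:01:54
2. Locate the first LOGOUT event for scheduler-service: 2024-11-18T14:28:47
3. Calculate the difference: 2024-11-18T14:28:47 - 2024-11-18T14:01:54 = 1613 seconds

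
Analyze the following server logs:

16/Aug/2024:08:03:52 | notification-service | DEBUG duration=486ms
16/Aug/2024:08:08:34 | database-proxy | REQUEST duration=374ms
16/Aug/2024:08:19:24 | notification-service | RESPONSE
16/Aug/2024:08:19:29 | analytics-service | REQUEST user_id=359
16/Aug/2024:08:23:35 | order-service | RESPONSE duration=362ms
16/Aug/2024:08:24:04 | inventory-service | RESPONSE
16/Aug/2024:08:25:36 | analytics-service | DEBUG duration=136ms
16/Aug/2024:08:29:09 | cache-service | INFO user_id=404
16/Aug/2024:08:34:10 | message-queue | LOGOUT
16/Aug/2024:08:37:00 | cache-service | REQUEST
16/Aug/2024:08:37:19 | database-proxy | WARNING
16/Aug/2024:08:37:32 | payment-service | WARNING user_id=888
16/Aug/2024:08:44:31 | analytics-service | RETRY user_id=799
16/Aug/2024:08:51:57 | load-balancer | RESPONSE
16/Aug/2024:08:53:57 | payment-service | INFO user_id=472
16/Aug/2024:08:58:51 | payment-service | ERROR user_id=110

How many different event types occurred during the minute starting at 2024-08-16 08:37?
2

To count unique event types:

1. Filter events in the minute starting at 2024-08-16 08:37
2. Extract event types from matching entries
3. Count unique types: 2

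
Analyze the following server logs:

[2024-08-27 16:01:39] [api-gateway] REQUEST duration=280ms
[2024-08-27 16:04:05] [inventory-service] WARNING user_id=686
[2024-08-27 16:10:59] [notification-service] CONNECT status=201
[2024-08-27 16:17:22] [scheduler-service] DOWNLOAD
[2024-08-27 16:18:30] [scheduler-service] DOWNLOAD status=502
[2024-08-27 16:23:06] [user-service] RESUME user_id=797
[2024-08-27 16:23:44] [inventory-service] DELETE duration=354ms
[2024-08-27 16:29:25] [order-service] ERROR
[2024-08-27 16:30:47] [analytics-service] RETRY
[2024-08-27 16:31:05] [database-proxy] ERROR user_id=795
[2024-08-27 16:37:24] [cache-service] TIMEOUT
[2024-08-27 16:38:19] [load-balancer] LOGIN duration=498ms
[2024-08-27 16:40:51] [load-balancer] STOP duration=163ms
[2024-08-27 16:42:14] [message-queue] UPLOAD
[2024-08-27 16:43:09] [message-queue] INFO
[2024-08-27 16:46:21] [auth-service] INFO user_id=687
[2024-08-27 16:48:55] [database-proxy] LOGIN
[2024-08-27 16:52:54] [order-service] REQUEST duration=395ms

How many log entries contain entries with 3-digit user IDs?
4

To find matching entries:

1. Pattern to match: entries with 3-digit user IDs
2. Scan each log entry for the pattern
3. Count matches: 4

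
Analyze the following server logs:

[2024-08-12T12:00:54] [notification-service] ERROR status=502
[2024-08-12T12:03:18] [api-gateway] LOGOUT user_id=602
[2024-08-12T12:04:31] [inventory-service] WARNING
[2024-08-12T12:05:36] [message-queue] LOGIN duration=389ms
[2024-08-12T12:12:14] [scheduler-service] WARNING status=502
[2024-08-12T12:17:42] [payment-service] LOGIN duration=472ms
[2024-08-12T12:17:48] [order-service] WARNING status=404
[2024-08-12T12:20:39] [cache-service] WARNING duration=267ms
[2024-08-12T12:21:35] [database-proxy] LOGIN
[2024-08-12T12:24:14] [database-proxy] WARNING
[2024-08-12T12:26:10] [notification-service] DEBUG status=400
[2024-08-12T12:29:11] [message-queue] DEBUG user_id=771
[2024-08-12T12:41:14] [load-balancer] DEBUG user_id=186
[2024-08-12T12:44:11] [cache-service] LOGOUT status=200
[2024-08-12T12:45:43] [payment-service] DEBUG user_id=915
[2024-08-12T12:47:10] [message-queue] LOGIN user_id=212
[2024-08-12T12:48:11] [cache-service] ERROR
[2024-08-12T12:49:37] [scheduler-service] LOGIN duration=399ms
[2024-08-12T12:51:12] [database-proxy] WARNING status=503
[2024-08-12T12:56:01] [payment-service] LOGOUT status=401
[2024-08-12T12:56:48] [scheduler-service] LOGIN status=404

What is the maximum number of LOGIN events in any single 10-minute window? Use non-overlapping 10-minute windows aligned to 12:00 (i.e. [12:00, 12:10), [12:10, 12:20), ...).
2

To find the burst window:

1. Divide the log period into non-overlapping 10-minute windows starting at 12:00
2. Count LOGIN events in each window
3. Find the window with maximum count
4. Maximum events in a window: 2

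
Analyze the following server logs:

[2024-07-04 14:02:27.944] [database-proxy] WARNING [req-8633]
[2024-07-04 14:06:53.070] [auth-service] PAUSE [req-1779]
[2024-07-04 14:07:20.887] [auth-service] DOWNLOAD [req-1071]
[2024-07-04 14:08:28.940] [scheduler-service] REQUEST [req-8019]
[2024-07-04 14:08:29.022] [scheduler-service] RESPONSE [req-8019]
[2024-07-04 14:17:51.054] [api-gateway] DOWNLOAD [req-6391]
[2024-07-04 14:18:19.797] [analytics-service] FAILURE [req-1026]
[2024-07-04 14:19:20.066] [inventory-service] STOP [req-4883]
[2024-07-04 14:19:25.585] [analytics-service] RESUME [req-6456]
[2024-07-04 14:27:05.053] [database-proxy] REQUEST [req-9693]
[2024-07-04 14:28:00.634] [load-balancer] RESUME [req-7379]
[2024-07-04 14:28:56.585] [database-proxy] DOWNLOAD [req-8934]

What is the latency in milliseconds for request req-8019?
82

To calculate latency:

1. Find REQUEST with id req-8019: 2024-07-04 14:08:28.940
2. Find RESPONSE with id req-8019: 2024-07-04 14:08:29.022
3. Latency: 2024-07-04 14:08:29.022 - 2024-07-04 14:08:28.940 = 82ms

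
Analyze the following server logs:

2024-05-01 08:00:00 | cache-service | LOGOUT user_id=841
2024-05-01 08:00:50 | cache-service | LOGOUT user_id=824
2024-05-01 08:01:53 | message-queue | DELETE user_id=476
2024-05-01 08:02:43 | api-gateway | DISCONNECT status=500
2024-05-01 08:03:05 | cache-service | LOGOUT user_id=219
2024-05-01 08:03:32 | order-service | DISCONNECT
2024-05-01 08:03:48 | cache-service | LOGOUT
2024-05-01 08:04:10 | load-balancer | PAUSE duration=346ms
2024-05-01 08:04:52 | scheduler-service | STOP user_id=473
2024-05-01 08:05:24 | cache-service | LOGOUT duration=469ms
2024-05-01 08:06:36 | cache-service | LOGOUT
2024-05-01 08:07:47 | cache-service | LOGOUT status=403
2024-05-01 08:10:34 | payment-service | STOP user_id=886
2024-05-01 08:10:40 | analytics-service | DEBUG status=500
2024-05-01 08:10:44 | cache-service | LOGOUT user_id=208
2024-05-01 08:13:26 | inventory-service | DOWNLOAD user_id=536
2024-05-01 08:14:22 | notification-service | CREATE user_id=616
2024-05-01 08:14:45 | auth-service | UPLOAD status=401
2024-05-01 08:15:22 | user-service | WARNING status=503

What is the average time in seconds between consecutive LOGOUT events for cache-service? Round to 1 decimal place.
92.0

To calculate average interval:

1. Find all LOGOUT events for cache-service in order
2. Calculate time gaps between consecutive events
3. Compute mean of gaps: 644 / 7 = 92.0 seconds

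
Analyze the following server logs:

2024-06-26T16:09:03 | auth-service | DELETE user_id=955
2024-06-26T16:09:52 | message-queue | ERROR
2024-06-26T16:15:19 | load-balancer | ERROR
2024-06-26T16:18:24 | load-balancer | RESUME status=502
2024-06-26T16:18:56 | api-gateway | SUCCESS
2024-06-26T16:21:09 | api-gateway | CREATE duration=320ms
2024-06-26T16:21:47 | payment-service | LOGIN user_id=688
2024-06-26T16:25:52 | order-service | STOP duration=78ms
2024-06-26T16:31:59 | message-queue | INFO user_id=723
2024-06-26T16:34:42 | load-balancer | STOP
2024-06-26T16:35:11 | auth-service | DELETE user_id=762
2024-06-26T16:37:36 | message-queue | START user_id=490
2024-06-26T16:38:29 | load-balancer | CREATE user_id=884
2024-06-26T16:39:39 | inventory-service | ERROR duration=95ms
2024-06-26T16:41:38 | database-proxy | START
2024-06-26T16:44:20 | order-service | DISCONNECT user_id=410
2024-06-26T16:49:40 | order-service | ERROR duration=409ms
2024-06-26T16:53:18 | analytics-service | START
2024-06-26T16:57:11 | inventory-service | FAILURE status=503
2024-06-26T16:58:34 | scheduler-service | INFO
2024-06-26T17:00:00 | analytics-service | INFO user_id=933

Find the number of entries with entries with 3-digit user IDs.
8

To find matching entries:

1. Pattern to match: entries with 3-digit user IDs
2. Scan each log entry for the pattern
3. Count matches: 8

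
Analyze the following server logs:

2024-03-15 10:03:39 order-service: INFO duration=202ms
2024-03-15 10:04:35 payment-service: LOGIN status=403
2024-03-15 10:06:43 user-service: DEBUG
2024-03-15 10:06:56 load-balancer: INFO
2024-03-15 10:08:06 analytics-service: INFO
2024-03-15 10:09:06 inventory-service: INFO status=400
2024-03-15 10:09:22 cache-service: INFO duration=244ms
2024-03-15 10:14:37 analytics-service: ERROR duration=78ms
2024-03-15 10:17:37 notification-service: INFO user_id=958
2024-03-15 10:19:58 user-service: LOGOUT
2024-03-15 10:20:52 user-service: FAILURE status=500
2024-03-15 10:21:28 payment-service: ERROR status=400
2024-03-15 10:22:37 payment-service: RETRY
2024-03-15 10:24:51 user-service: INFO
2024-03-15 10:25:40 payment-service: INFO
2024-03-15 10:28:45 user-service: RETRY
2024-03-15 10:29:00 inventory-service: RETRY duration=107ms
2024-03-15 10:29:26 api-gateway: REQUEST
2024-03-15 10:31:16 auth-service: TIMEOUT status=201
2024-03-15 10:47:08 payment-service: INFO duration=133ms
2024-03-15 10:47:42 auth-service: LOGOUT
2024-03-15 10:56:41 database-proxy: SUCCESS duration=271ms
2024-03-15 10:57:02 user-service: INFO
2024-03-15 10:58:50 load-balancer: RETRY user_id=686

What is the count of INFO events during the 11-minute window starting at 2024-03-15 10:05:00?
4

To count events in the time window:

1. Window boundaries: 2024-03-15 10:05:00 to 2024-03-15 10:16:00
2. Filter for INFO events within this window
3. Count matching events: 4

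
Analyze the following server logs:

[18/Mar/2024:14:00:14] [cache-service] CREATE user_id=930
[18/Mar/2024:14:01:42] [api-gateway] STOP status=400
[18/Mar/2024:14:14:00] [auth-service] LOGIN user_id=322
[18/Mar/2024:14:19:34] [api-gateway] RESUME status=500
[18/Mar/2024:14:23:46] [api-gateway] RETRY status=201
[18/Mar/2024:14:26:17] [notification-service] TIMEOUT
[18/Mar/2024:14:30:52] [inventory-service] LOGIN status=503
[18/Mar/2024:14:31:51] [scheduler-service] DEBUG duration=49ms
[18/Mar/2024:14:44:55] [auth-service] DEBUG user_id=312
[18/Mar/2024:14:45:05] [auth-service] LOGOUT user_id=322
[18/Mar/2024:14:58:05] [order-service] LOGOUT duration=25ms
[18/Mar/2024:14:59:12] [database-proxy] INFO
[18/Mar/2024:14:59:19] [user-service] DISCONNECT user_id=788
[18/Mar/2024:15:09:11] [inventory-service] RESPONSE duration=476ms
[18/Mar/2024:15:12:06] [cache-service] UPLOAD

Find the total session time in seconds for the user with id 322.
1865

To calculate session duration:

1. Find LOGIN event for user_id=322: 18/Mar/2024:14:14:00
2. Find LOGOUT event for user_id=322: 18/Mar/2024:14:45:05
3. Session duration: 18/Mar/2024:14:45:05 - 18/Mar/2024:14:14:00 = 1865 seconds (31 minutes)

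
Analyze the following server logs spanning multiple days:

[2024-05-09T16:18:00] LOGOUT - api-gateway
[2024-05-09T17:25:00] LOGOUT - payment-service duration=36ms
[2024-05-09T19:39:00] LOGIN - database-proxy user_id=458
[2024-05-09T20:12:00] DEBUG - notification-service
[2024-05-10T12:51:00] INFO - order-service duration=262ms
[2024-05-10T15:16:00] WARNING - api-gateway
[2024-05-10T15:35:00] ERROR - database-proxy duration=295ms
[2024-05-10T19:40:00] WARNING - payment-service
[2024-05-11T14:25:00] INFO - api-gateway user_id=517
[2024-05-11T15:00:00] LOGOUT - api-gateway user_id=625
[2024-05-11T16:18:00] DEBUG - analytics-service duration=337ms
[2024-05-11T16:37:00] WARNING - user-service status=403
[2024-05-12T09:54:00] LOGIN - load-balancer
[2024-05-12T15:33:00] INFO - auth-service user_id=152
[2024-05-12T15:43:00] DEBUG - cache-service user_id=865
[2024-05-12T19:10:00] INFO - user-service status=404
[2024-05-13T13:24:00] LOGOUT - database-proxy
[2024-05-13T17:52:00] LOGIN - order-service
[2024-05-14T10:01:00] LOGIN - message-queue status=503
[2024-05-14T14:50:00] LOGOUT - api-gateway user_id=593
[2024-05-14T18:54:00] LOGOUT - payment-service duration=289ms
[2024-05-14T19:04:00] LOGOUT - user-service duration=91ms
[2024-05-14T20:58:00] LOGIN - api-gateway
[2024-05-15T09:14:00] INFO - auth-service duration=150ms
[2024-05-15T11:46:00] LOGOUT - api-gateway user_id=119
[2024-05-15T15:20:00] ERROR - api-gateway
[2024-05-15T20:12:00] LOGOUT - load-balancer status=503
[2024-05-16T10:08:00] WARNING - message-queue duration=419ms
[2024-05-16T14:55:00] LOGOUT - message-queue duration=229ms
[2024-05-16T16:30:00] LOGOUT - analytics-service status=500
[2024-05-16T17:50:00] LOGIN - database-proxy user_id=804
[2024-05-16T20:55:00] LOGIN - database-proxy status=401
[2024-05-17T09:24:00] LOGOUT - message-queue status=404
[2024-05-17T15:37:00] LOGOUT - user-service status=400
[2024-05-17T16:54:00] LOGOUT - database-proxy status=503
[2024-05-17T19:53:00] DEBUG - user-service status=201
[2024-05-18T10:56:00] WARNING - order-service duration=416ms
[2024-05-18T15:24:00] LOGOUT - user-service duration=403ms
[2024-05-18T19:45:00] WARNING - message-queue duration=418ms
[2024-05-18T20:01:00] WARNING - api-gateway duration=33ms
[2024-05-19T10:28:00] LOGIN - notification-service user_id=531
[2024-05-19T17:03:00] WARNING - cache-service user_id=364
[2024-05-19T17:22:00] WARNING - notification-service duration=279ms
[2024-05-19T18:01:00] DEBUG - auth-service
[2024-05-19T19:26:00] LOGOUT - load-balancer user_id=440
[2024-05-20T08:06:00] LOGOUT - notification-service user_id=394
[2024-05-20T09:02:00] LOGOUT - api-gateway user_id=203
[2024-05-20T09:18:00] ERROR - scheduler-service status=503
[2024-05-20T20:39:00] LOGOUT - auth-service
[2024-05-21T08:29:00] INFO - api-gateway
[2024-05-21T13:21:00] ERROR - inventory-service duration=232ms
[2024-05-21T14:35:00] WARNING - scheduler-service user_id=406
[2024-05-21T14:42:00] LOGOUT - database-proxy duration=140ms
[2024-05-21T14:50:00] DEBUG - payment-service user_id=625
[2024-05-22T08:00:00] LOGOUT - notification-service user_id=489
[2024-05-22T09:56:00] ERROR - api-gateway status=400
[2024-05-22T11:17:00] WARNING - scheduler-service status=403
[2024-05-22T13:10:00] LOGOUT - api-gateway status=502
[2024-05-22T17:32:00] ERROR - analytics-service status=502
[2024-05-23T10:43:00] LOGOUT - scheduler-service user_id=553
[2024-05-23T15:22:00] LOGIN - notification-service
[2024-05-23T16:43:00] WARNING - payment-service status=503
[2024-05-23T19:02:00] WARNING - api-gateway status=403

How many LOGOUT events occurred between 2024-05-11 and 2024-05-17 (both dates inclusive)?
12

To filter by date range:

1. Date range: 2024-05-11 through 2024-05-17, both dates inclusive
2. Filter for LOGOUT events whose date falls in this range
3. Count matching events: 12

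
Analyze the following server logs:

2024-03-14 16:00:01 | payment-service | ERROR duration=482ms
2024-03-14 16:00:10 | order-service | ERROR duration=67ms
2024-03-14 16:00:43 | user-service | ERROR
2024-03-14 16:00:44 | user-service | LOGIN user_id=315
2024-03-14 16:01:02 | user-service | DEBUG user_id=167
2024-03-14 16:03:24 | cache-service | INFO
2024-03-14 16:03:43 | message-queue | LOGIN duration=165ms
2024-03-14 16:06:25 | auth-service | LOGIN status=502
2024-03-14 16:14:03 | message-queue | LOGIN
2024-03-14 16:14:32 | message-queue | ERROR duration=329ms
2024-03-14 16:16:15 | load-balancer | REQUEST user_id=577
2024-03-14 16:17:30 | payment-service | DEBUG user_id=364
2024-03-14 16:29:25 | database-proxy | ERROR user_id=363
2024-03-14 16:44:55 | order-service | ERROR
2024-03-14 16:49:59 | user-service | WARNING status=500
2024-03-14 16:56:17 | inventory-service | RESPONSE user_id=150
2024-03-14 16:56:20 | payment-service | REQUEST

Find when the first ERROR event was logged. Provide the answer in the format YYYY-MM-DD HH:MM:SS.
2024-03-14 16:00:01

To find the first event:

1. Filter for all ERROR events
2. Sort by timestamp
3. Select the first one
4. Timestamp: 2024-03-14 16:00:01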